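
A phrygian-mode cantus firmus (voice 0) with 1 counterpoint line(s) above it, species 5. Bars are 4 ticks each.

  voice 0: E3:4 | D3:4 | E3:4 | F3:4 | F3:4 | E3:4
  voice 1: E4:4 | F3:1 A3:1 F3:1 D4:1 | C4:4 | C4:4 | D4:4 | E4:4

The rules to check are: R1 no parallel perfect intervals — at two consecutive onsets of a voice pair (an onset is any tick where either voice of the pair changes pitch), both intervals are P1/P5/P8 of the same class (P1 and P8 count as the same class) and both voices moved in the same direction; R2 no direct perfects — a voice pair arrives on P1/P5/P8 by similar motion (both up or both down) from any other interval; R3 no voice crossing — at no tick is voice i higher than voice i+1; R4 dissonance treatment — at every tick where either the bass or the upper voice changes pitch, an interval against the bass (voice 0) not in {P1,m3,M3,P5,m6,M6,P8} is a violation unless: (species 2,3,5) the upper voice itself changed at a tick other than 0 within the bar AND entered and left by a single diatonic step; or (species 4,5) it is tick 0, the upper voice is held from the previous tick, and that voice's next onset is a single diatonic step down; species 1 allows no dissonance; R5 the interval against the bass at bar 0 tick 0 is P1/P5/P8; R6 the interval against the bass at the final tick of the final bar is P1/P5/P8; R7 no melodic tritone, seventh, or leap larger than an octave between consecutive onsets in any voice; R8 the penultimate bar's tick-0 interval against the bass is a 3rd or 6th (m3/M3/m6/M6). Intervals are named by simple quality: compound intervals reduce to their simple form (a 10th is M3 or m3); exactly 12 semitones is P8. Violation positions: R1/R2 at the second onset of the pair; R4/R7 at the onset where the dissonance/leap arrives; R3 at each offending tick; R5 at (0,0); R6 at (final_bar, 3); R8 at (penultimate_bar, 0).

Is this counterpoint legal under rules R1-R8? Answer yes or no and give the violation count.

bar 0: v0=E3 v1=E4 (P8)
bar 1: v0=D3 v1=F3 (m3)
bar 2: v0=E3 v1=C4 (m6)
bar 3: v0=F3 v1=C4 (P5)
bar 4: v0=F3 v1=D4 (M6)
bar 5: v0=E3 v1=E4 (P8)
  R7 @ bar1.0: E4->F3 leap 11st

No (1 violations)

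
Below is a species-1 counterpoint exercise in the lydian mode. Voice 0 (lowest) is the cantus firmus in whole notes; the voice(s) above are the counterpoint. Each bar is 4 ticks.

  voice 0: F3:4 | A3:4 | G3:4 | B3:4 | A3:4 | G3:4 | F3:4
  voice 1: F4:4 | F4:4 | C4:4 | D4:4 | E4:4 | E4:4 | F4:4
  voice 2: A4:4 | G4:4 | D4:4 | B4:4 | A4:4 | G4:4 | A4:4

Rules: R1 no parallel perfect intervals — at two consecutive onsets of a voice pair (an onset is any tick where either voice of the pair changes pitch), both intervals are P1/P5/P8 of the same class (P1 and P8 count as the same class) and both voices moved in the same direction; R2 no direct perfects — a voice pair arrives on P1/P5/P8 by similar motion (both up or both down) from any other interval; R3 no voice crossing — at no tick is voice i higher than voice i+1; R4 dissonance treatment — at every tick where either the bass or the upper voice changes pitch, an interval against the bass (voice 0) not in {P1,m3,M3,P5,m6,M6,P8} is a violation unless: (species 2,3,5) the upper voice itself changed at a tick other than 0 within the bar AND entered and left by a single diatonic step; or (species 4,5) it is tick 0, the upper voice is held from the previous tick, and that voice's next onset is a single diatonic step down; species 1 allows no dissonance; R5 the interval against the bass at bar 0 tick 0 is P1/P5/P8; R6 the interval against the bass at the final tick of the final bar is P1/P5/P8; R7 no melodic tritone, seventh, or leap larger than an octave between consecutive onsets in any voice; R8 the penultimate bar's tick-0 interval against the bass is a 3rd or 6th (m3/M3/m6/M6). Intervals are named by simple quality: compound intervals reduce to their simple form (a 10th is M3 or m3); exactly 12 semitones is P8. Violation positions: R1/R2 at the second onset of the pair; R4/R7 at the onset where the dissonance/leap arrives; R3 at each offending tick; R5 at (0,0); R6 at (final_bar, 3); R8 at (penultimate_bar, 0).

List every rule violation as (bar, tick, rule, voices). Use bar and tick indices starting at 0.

(0, 0, R5, (0, 2))
(1, 0, R4, (0, 2))
(2, 0, R2, (0, 2))
(2, 0, R4, (0, 1))
(3, 0, R2, (0, 2))
(4, 0, R1, (0, 2))
(5, 0, R1, (0, 2))
(5, 0, R8, (0, 2))
(6, 3, R6, (0, 2))

bar 0: v0=F3 v1=F4 v2=A4 downbeat M3
bar 1: v0=A3 v1=F4 v2=G4 downbeat m7
bar 2: v0=G3 v1=C4 v2=D4 downbeat P5
bar 3: v0=B3 v1=D4 v2=B4 downbeat P8
bar 4: v0=A3 v1=E4 v2=A4 downbeat P8
bar 5: v0=G3 v1=E4 v2=G4 downbeat P8
bar 6: v0=F3 v1=F4 v2=A4 downbeat M3
  -> R5 @ bar 0 tick 0 v(0, 2): opens on M3
  -> R4 @ bar 1 tick 0 v(0, 2): A3/G4 m7 untreated
  -> R2 @ bar 2 tick 0 v(0, 2): A3/G4 m7 -> G3/D4 P5 similar
  -> R4 @ bar 2 tick 0 v(0, 1): G3/C4 P4 untreated
  -> R2 @ bar 3 tick 0 v(0, 2): G3/D4 P5 -> B3/B4 P8 similar
  -> R1 @ bar 4 tick 0 v(0, 2): B3/B4 P8 -> A3/A4 P8 similar
  -> R1 @ bar 5 tick 0 v(0, 2): A3/A4 P8 -> G3/G4 P8 similar
  -> R8 @ bar 5 tick 0 v(0, 2): penult P8 not 3rd/6th
  -> R6 @ bar 6 tick 3 v(0, 2): closes on M3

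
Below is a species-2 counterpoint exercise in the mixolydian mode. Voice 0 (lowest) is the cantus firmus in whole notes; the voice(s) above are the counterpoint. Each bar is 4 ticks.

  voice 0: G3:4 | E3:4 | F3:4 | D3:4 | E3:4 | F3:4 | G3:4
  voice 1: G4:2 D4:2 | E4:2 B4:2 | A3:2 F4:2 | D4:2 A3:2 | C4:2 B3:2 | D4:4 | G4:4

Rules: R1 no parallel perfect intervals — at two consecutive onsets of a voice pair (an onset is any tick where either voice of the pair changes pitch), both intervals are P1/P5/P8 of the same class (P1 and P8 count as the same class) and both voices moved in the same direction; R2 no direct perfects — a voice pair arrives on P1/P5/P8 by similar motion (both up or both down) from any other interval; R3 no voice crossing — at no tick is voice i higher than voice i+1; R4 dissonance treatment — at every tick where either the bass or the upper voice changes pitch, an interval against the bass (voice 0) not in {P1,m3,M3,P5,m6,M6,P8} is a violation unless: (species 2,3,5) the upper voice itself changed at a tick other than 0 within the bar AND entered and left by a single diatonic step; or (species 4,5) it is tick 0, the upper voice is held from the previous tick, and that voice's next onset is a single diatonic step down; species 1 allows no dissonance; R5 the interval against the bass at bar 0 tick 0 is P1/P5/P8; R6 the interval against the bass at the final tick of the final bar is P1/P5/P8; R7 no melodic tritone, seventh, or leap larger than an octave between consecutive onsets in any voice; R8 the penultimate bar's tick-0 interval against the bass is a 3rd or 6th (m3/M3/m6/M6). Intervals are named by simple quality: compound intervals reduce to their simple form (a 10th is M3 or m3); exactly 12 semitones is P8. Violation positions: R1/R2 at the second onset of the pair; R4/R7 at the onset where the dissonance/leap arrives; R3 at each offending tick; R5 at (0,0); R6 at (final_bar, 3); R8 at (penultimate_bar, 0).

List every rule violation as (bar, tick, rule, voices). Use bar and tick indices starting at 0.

bar 0: v0=G3 v1=G4 downbeat P8
bar 1: v0=E3 v1=E4 downbeat P8
bar 2: v0=F3 v1=A3 downbeat M3
bar 3: v0=D3 v1=D4 downbeat P8
bar 4: v0=E3 v1=C4 downbeat m6
bar 5: v0=F3 v1=D4 downbeat M6
bar 6: v0=G3 v1=G4 downbeat P8
  -> R7 @ bar 2 tick 0 v(1,): B4->A3 leap 14st
  -> R1 @ bar 3 tick 0 v(0, 1): F3/F4 P8 -> D3/D4 P8 similar
  -> R2 @ bar 6 tick 0 v(0, 1): F3/D4 M6 -> G3/G4 P8 similar

(2, 0, R7, (1,))
(3, 0, R1, (0, 1))
(6, 0, R2, (0, 1))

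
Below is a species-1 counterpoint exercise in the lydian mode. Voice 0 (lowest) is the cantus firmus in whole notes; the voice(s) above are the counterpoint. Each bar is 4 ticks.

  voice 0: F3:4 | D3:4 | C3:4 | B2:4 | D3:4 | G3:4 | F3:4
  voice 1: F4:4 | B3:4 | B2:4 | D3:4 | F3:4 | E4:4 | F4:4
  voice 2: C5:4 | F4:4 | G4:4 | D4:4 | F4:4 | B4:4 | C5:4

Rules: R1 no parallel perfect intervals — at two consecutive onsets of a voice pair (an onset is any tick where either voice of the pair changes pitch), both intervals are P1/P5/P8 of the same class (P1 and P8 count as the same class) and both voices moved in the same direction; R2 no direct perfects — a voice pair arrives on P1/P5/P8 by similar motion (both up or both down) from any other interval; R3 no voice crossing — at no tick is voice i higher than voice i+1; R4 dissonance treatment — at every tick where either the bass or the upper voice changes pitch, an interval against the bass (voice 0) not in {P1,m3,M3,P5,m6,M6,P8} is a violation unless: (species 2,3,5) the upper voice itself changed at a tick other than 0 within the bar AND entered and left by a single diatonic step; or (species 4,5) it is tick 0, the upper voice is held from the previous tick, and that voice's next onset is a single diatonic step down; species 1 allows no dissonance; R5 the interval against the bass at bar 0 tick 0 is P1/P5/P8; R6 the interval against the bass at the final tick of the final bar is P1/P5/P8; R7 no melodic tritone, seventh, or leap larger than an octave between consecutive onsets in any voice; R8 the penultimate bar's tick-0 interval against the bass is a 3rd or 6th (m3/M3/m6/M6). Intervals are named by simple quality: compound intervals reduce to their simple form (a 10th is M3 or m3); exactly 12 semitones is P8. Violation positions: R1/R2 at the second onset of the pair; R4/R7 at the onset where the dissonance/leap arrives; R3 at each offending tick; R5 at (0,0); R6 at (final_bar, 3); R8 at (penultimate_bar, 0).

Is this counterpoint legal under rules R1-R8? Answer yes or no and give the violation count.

No (11 violations)

bar 0: v0=F3 v1=F4 v2=C5 (P5)
bar 1: v0=D3 v1=B3 v2=F4 (m3)
bar 2: v0=C3 v1=B2 v2=G4 (P5)
bar 3: v0=B2 v1=D3 v2=D4 (m3)
bar 4: v0=D3 v1=F3 v2=F4 (m3)
bar 5: v0=G3 v1=E4 v2=B4 (M3)
bar 6: v0=F3 v1=F4 v2=C5 (P5)
  R7 @ bar1.0: F4->B3 leap 6st
  R3 @ bar2.0: C3 above B2
  R4 @ bar2.0: C3/B2 m2 untreated
  R3 @ bar2.1: C3 above B2
  R3 @ bar2.2: C3 above B2
  R3 @ bar2.3: C3 above B2
  R1 @ bar4.0: D3/D4 P8 -> F3/F4 P8 similar
  R2 @ bar5.0: F3/F4 P8 -> E4/B4 P5 similar
  R7 @ bar5.0: F3->E4 leap 11st
  R7 @ bar5.0: F4->B4 leap 6st
  R1 @ bar6.0: E4/B4 P5 -> F4/C5 P5 similar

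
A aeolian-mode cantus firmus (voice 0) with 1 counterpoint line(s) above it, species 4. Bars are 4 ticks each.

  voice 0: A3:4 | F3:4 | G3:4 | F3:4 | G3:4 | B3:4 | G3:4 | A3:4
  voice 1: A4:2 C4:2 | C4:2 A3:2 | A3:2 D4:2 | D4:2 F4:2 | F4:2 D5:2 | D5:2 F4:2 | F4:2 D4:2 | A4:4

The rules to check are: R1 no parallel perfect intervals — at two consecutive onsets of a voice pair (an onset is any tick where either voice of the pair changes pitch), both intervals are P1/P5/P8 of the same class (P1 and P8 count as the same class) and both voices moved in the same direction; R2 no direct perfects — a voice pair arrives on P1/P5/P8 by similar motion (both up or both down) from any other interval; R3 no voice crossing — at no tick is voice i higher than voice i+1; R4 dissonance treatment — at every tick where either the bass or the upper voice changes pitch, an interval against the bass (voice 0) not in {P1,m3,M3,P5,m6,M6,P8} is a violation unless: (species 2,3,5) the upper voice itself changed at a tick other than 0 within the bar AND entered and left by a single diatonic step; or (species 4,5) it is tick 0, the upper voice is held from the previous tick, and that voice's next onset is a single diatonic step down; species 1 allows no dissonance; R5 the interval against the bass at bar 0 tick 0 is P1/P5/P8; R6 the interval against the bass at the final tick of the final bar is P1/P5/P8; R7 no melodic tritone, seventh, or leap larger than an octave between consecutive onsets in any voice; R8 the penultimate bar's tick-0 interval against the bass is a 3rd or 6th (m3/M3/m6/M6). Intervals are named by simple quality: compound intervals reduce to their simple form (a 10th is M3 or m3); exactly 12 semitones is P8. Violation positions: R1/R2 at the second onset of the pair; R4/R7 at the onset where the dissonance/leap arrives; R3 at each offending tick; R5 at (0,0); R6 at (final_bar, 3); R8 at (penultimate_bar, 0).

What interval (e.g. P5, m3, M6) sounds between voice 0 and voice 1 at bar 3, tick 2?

voice 0=F3 voice 1=F4 -> P8

P8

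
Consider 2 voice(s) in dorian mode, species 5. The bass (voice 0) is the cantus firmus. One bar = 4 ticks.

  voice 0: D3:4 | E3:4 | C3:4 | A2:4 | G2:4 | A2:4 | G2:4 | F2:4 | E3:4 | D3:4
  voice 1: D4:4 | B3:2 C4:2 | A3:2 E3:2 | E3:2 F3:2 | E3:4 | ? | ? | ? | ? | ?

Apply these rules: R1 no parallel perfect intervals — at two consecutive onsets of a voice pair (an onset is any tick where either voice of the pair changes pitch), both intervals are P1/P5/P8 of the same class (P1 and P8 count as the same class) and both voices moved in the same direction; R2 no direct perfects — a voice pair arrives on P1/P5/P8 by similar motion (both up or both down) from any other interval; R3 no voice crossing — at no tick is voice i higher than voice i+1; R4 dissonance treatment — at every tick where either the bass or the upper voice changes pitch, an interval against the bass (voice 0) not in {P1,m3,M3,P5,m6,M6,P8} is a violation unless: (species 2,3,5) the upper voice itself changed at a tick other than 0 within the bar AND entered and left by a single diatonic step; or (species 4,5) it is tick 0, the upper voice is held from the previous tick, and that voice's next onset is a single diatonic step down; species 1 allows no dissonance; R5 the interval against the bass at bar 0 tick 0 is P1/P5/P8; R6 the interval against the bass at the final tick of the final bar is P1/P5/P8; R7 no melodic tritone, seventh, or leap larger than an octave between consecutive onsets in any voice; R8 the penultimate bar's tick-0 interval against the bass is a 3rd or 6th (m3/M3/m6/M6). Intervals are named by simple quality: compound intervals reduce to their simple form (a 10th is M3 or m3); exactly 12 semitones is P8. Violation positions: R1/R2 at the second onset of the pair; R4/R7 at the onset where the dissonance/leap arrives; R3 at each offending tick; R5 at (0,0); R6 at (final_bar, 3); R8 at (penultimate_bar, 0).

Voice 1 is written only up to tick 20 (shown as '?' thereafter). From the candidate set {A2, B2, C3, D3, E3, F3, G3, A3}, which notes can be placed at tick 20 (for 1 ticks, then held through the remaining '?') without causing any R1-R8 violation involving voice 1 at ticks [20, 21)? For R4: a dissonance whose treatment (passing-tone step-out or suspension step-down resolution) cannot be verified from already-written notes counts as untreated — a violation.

{A2, C3, E3, F3}

A2: legal
B2: violates R4
C3: legal
D3: violates R4
E3: legal
F3: legal
G3: violates R4
A3: violates R2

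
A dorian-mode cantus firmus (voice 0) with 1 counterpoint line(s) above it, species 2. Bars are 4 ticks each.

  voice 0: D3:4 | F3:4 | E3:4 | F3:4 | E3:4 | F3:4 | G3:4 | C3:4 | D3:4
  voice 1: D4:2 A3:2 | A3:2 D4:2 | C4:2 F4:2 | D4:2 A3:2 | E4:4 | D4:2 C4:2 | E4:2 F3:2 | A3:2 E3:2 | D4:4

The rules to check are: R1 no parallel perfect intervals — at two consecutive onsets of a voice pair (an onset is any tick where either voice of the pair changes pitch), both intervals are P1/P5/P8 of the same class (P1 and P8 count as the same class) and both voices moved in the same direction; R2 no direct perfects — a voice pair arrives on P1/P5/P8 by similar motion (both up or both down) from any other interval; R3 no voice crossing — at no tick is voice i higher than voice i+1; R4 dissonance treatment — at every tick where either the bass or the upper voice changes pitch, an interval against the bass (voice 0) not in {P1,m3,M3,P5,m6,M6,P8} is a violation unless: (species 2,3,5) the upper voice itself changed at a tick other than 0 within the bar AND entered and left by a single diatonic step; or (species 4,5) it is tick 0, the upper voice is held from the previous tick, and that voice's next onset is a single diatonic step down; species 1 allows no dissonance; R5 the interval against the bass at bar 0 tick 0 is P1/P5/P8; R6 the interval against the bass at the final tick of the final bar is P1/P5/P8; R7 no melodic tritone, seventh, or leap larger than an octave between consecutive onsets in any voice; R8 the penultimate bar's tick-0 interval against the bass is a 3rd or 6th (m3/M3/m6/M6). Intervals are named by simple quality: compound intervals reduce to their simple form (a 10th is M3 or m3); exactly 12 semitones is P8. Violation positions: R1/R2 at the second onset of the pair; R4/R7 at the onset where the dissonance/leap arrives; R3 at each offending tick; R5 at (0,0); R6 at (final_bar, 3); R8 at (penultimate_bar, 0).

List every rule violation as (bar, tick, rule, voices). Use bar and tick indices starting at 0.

(2, 2, R4, (0, 1))
(6, 2, R3, (0, 1))
(6, 2, R4, (0, 1))
(6, 2, R7, (1,))
(6, 3, R3, (0, 1))
(8, 0, R2, (0, 1))
(8, 0, R7, (1,))

bar 0: v0=D3 v1=D4 downbeat P8
bar 1: v0=F3 v1=A3 downbeat M3
bar 2: v0=E3 v1=C4 downbeat m6
bar 3: v0=F3 v1=D4 downbeat M6
bar 4: v0=E3 v1=E4 downbeat P8
bar 5: v0=F3 v1=D4 downbeat M6
bar 6: v0=G3 v1=E4 downbeat M6
bar 7: v0=C3 v1=A3 downbeat M6
bar 8: v0=D3 v1=D4 downbeat P8
  -> R4 @ bar 2 tick 2 v(0, 1): E3/F4 m2 untreated
  -> R3 @ bar 6 tick 2 v(0, 1): G3 above F3
  -> R4 @ bar 6 tick 2 v(0, 1): G3/F3 M2 untreated
  -> R7 @ bar 6 tick 2 v(1,): E4->F3 leap 11st
  -> R3 @ bar 6 tick 3 v(0, 1): G3 above F3
  -> R2 @ bar 8 tick 0 v(0, 1): C3/E3 M3 -> D3/D4 P8 similar
  -> R7 @ bar 8 tick 0 v(1,): E3->D4 leap 10st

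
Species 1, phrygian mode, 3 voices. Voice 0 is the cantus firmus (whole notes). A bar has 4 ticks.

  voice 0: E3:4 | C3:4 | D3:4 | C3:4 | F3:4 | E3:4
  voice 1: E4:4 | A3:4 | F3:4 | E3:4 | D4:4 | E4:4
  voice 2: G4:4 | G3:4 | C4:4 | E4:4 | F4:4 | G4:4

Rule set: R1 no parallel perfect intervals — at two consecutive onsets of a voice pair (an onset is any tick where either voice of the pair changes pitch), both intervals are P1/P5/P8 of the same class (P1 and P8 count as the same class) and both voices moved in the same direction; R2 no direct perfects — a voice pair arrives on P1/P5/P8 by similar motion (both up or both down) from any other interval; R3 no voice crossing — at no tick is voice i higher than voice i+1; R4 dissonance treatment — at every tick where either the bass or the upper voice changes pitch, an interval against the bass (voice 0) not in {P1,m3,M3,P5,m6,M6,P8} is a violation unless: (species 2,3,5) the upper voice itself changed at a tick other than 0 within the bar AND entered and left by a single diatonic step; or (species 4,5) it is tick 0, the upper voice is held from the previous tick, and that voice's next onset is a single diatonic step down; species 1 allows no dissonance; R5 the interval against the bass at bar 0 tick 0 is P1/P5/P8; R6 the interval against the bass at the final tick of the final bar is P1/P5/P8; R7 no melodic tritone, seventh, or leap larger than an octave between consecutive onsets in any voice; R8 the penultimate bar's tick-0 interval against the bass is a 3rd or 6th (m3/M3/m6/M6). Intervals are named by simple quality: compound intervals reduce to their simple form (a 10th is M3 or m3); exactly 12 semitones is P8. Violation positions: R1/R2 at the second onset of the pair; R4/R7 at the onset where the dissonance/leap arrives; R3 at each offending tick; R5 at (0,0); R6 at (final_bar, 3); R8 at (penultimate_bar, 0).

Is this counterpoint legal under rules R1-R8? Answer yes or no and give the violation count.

bar 0: v0=E3 v1=E4 v2=G4 (m3)
bar 1: v0=C3 v1=A3 v2=G3 (P5)
bar 2: v0=D3 v1=F3 v2=C4 (m7)
bar 3: v0=C3 v1=E3 v2=E4 (M3)
bar 4: v0=F3 v1=D4 v2=F4 (P8)
bar 5: v0=E3 v1=E4 v2=G4 (m3)
  R5 @ bar0.0: opens on m3
  R2 @ bar1.0: E3/G4 m3 -> C3/G3 P5 similar
  R3 @ bar1.0: A3 above G3
  R3 @ bar1.1: A3 above G3
  R3 @ bar1.2: A3 above G3
  R3 @ bar1.3: A3 above G3
  R4 @ bar2.0: D3/C4 m7 untreated
  R2 @ bar4.0: C3/E4 M3 -> F3/F4 P8 similar
  R7 @ bar4.0: E3->D4 leap 10st
  R8 @ bar4.0: penult P8 not 3rd/6th
  R6 @ bar5.3: closes on m3

No (11 violations)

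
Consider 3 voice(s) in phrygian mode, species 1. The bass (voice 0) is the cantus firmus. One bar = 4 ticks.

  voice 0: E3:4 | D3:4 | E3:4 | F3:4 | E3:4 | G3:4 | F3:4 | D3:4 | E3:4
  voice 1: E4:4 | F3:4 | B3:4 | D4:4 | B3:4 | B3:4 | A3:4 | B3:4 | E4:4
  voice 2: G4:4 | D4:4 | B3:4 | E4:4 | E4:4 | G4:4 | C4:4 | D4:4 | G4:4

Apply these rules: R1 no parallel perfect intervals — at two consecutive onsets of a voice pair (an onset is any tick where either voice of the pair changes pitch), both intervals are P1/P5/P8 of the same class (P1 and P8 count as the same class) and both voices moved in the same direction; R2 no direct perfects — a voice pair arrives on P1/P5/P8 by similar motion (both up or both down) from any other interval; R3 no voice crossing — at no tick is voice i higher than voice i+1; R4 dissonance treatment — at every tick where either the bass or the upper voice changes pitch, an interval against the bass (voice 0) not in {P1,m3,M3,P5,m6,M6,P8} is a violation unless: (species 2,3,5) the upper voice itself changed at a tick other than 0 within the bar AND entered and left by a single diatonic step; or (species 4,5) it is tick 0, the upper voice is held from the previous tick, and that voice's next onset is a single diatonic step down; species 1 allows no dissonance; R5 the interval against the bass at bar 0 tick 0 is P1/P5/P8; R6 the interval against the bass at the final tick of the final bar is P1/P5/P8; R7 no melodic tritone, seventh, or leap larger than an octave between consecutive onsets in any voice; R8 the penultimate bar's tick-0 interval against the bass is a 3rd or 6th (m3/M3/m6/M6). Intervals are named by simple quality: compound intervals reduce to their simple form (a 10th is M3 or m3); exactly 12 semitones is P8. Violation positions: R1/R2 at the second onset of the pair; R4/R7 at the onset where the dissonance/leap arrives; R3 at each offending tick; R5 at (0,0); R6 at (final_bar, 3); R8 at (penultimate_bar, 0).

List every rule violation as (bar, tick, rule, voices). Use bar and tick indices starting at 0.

bar 0: v0=E3 v1=E4 v2=G4 downbeat m3
bar 1: v0=D3 v1=F3 v2=D4 downbeat P8
bar 2: v0=E3 v1=B3 v2=B3 downbeat P5
bar 3: v0=F3 v1=D4 v2=E4 downbeat M7
bar 4: v0=E3 v1=B3 v2=E4 downbeat P8
bar 5: v0=G3 v1=B3 v2=G4 downbeat P8
bar 6: v0=F3 v1=A3 v2=C4 downbeat P5
bar 7: v0=D3 v1=B3 v2=D4 downbeat P8
bar 8: v0=E3 v1=E4 v2=G4 downbeat m3
  -> R5 @ bar 0 tick 0 v(0, 2): opens on m3
  -> R2 @ bar 1 tick 0 v(0, 2): E3/G4 m3 -> D3/D4 P8 similar
  -> R7 @ bar 1 tick 0 v(1,): E4->F3 leap 11st
  -> R2 @ bar 2 tick 0 v(0, 1): D3/F3 m3 -> E3/B3 P5 similar
  -> R7 @ bar 2 tick 0 v(1,): F3->B3 leap 6st
  -> R4 @ bar 3 tick 0 v(0, 2): F3/E4 M7 untreated
  -> R2 @ bar 4 tick 0 v(0, 1): F3/D4 M6 -> E3/B3 P5 similar
  -> R1 @ bar 5 tick 0 v(0, 2): E3/E4 P8 -> G3/G4 P8 similar
  -> R2 @ bar 6 tick 0 v(0, 2): G3/G4 P8 -> F3/C4 P5 similar
  -> R8 @ bar 7 tick 0 v(0, 2): penult P8 not 3rd/6th
  -> R2 @ bar 8 tick 0 v(0, 1): D3/B3 M6 -> E3/E4 P8 similar
  -> R6 @ bar 8 tick 3 v(0, 2): closes on m3

(0, 0, R5, (0, 2))
(1, 0, R2, (0, 2))
(1, 0, R7, (1,))
(2, 0, R2, (0, 1))
(2, 0, R7, (1,))
(3, 0, R4, (0, 2))
(4, 0, R2, (0, 1))
(5, 0, R1, (0, 2))
(6, 0, R2, (0, 2))
(7, 0, R8, (0, 2))
(8, 0, R2, (0, 1))
(8, 3, R6, (0, 2))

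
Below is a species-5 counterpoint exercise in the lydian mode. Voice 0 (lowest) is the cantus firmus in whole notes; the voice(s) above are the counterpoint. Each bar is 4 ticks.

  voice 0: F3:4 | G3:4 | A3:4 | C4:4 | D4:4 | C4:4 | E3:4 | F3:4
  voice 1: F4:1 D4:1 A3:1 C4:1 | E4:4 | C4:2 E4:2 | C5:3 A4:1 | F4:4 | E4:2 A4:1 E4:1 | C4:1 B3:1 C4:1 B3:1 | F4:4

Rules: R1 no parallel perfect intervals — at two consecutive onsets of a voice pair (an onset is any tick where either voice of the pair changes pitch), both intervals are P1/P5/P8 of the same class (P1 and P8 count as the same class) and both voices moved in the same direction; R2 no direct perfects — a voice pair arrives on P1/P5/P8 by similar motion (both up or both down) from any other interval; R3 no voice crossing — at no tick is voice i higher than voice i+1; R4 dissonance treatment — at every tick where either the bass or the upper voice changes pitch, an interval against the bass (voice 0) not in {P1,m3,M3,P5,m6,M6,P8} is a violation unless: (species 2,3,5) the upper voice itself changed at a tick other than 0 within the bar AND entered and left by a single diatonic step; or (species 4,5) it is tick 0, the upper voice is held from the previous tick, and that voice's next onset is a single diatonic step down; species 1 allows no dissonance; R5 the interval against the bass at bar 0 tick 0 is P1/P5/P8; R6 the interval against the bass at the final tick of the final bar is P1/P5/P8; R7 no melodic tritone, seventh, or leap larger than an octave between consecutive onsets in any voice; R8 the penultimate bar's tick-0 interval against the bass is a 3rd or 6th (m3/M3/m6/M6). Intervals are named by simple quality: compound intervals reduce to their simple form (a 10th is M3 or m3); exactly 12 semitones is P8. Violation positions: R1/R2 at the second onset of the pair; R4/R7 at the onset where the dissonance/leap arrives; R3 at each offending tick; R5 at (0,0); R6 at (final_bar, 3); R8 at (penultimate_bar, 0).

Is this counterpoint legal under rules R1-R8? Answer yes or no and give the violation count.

bar 0: v0=F3 v1=F4 (P8)
bar 1: v0=G3 v1=E4 (M6)
bar 2: v0=A3 v1=C4 (m3)
bar 3: v0=C4 v1=C5 (P8)
bar 4: v0=D4 v1=F4 (m3)
bar 5: v0=C4 v1=E4 (M3)
bar 6: v0=E3 v1=C4 (m6)
bar 7: v0=F3 v1=F4 (P8)
  R2 @ bar3.0: A3/E4 P5 -> C4/C5 P8 similar
  R2 @ bar7.0: E3/B3 P5 -> F3/F4 P8 similar
  R7 @ bar7.0: B3->F4 leap 6st

No (3 violations)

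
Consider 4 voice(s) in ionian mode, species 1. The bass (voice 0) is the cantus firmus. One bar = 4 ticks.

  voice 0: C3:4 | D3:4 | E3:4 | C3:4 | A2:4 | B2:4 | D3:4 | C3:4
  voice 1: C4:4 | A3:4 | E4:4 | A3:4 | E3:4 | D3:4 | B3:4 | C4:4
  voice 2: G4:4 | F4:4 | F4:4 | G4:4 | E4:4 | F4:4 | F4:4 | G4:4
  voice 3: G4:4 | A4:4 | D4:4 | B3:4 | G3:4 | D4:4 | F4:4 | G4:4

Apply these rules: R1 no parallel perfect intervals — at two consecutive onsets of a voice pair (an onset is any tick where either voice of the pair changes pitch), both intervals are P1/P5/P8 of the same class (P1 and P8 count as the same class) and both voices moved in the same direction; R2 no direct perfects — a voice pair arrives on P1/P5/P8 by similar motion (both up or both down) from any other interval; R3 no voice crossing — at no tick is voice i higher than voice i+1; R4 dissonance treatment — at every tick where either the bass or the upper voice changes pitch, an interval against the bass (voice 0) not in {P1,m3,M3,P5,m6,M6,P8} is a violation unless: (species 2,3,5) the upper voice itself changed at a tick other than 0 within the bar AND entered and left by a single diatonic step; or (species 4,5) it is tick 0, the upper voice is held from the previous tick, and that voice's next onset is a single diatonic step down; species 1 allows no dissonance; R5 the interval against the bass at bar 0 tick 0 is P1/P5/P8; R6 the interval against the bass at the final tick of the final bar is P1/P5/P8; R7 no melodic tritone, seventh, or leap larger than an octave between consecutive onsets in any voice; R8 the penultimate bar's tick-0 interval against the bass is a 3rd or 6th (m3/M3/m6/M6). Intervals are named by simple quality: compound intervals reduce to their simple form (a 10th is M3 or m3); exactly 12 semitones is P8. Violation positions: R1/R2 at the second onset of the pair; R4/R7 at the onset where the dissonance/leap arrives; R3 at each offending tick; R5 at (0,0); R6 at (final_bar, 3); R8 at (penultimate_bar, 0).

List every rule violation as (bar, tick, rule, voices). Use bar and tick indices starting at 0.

(1, 0, R1, (0, 3))
(2, 0, R2, (0, 1))
(2, 0, R3, (2, 3))
(2, 0, R4, (0, 2))
(2, 0, R4, (0, 3))
(2, 1, R3, (2, 3))
(2, 2, R3, (2, 3))
(2, 3, R3, (2, 3))
(3, 0, R3, (2, 3))
(3, 0, R4, (0, 3))
(3, 1, R3, (2, 3))
(3, 2, R3, (2, 3))
(3, 3, R3, (2, 3))
(4, 0, R1, (0, 2))
(4, 0, R2, (0, 1))
(4, 0, R2, (1, 2))
(4, 0, R3, (2, 3))
(4, 0, R4, (0, 3))
(4, 1, R3, (2, 3))
(4, 2, R3, (2, 3))
(4, 3, R3, (2, 3))
(5, 0, R3, (2, 3))
(5, 0, R4, (0, 2))
(5, 1, R3, (2, 3))
(5, 2, R3, (2, 3))
(5, 3, R3, (2, 3))
(7, 0, R1, (2, 3))
(7, 0, R2, (1, 2))
(7, 0, R2, (1, 3))

bar 0: v0=C3 v1=C4 v2=G4 v3=G4 downbeat P5
bar 1: v0=D3 v1=A3 v2=F4 v3=A4 downbeat P5
bar 2: v0=E3 v1=E4 v2=F4 v3=D4 downbeat m7
bar 3: v0=C3 v1=A3 v2=G4 v3=B3 downbeat M7
bar 4: v0=A2 v1=E3 v2=E4 v3=G3 downbeat m7
bar 5: v0=B2 v1=D3 v2=F4 v3=D4 downbeat m3
bar 6: v0=D3 v1=B3 v2=F4 v3=F4 downbeat m3
bar 7: v0=C3 v1=C4 v2=G4 v3=G4 downbeat P5
  -> R1 @ bar 1 tick 0 v(0, 3): C3/G4 P5 -> D3/A4 P5 similar
  -> R2 @ bar 2 tick 0 v(0, 1): D3/A3 P5 -> E3/E4 P8 similar
  -> R3 @ bar 2 tick 0 v(2, 3): F4 above D4
  -> R4 @ bar 2 tick 0 v(0, 2): E3/F4 m2 untreated
  -> R4 @ bar 2 tick 0 v(0, 3): E3/D4 m7 untreated
  -> R3 @ bar 2 tick 1 v(2, 3): F4 above D4
  -> R3 @ bar 2 tick 2 v(2, 3): F4 above D4
  -> R3 @ bar 2 tick 3 v(2, 3): F4 above D4
  -> R3 @ bar 3 tick 0 v(2, 3): G4 above B3
  -> R4 @ bar 3 tick 0 v(0, 3): C3/B3 M7 untreated
  -> R3 @ bar 3 tick 1 v(2, 3): G4 above B3
  -> R3 @ bar 3 tick 2 v(2, 3): G4 above B3
  -> R3 @ bar 3 tick 3 v(2, 3): G4 above B3
  -> R1 @ bar 4 tick 0 v(0, 2): C3/G4 P5 -> A2/E4 P5 similar
  -> R2 @ bar 4 tick 0 v(0, 1): C3/A3 M6 -> A2/E3 P5 similar
  -> R2 @ bar 4 tick 0 v(1, 2): A3/G4 m7 -> E3/E4 P8 similar
  -> R3 @ bar 4 tick 0 v(2, 3): E4 above G3
  -> R4 @ bar 4 tick 0 v(0, 3): A2/G3 m7 untreated
  -> R3 @ bar 4 tick 1 v(2, 3): E4 above G3
  -> R3 @ bar 4 tick 2 v(2, 3): E4 above G3
  -> R3 @ bar 4 tick 3 v(2, 3): E4 above G3
  -> R3 @ bar 5 tick 0 v(2, 3): F4 above D4
  -> R4 @ bar 5 tick 0 v(0, 2): B2/F4 TT untreated
  -> R3 @ bar 5 tick 1 v(2, 3): F4 above D4
  -> R3 @ bar 5 tick 2 v(2, 3): F4 above D4
  -> R3 @ bar 5 tick 3 v(2, 3): F4 above D4
  -> R1 @ bar 7 tick 0 v(2, 3): F4/F4 P1 -> G4/G4 P1 similar
  -> R2 @ bar 7 tick 0 v(1, 2): B3/F4 TT -> C4/G4 P5 similar
  -> R2 @ bar 7 tick 0 v(1, 3): B3/F4 TT -> C4/G4 P5 similar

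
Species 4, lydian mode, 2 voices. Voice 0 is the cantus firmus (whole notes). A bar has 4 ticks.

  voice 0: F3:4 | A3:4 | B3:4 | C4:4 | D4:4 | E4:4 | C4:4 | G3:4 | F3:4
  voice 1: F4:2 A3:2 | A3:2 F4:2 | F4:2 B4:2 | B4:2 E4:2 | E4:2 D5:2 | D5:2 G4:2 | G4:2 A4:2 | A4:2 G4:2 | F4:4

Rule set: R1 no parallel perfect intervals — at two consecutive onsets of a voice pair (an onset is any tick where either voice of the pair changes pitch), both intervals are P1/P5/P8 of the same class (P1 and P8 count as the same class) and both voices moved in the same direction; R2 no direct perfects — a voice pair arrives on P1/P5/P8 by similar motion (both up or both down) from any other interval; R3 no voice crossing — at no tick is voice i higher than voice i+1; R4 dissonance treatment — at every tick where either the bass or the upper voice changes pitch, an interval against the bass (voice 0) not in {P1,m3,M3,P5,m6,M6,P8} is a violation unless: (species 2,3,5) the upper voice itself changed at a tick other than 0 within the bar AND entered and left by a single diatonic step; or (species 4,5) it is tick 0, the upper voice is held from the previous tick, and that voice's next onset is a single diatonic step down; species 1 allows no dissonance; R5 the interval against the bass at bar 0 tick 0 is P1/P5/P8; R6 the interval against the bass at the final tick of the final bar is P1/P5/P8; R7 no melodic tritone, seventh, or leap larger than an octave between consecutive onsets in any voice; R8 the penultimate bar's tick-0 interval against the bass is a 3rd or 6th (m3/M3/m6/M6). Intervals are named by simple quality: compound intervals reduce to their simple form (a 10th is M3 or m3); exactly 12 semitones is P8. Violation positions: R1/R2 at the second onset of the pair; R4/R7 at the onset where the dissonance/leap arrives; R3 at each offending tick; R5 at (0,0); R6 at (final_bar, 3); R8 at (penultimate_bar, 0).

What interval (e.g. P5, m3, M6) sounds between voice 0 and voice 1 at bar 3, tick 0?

M7

voice 0=C4 voice 1=B4 -> M7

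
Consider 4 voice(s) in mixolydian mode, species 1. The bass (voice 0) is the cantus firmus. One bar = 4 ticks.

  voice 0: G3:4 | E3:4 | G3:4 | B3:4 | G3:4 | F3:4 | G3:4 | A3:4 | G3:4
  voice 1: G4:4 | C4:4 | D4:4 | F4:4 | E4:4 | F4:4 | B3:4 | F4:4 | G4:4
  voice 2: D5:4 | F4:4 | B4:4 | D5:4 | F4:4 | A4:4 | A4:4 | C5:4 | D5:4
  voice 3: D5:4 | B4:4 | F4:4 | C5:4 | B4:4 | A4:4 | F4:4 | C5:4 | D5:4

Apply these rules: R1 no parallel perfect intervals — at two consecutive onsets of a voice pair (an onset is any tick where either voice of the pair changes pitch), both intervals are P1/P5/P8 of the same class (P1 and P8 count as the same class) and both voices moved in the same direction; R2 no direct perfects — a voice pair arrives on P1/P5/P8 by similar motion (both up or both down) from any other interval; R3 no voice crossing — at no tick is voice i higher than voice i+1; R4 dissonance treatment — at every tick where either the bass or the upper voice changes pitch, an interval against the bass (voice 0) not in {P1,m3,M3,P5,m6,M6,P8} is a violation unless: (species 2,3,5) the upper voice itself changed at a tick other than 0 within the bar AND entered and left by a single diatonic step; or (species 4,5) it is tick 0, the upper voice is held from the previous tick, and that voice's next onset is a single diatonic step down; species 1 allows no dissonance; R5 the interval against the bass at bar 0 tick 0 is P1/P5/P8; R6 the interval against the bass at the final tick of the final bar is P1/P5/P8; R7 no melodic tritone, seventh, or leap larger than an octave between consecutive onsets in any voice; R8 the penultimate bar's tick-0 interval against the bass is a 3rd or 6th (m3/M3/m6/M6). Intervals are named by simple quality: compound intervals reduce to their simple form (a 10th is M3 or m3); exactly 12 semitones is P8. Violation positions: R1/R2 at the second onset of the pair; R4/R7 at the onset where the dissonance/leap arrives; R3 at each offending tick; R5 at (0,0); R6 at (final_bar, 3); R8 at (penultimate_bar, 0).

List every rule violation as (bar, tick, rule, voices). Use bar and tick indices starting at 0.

bar 0: v0=G3 v1=G4 v2=D5 v3=D5 downbeat P5
bar 1: v0=E3 v1=C4 v2=F4 v3=B4 downbeat P5
bar 2: v0=G3 v1=D4 v2=B4 v3=F4 downbeat m7
bar 3: v0=B3 v1=F4 v2=D5 v3=C5 downbeat m2
bar 4: v0=G3 v1=E4 v2=F4 v3=B4 downbeat M3
bar 5: v0=F3 v1=F4 v2=A4 v3=A4 downbeat M3
bar 6: v0=G3 v1=B3 v2=A4 v3=F4 downbeat m7
bar 7: v0=A3 v1=F4 v2=C5 v3=C5 downbeat m3
bar 8: v0=G3 v1=G4 v2=D5 v3=D5 downbeat P5
  -> R1 @ bar 1 tick 0 v(0, 3): G3/D5 P5 -> E3/B4 P5 similar
  -> R4 @ bar 1 tick 0 v(0, 2): E3/F4 m2 untreated
  -> R2 @ bar 2 tick 0 v(0, 1): E3/C4 m6 -> G3/D4 P5 similar
  -> R3 @ bar 2 tick 0 v(2, 3): B4 above F4
  -> R4 @ bar 2 tick 0 v(0, 3): G3/F4 m7 untreated
  -> R7 @ bar 2 tick 0 v(2,): F4->B4 leap 6st
  -> R7 @ bar 2 tick 0 v(3,): B4->F4 leap 6st
  -> R3 @ bar 2 tick 1 v(2, 3): B4 above F4
  -> R3 @ bar 2 tick 2 v(2, 3): B4 above F4
  -> R3 @ bar 2 tick 3 v(2, 3): B4 above F4
  -> R2 @ bar 3 tick 0 v(1, 3): D4/F4 m3 -> F4/C5 P5 similar
  -> R3 @ bar 3 tick 0 v(2, 3): D5 above C5
  -> R4 @ bar 3 tick 0 v(0, 1): B3/F4 TT untreated
  -> R4 @ bar 3 tick 0 v(0, 3): B3/C5 m2 untreated
  -> R3 @ bar 3 tick 1 v(2, 3): D5 above C5
  -> R3 @ bar 3 tick 2 v(2, 3): D5 above C5
  -> R3 @ bar 3 tick 3 v(2, 3): D5 above C5
  -> R1 @ bar 4 tick 0 v(1, 3): F4/C5 P5 -> E4/B4 P5 similar
  -> R4 @ bar 4 tick 0 v(0, 2): G3/F4 m7 untreated
  -> R3 @ bar 6 tick 0 v(2, 3): A4 above F4
  -> R4 @ bar 6 tick 0 v(0, 2): G3/A4 M2 untreated
  -> R4 @ bar 6 tick 0 v(0, 3): G3/F4 m7 untreated
  -> R7 @ bar 6 tick 0 v(1,): F4->B3 leap 6st
  -> R3 @ bar 6 tick 1 v(2, 3): A4 above F4
  -> R3 @ bar 6 tick 2 v(2, 3): A4 above F4
  -> R3 @ bar 6 tick 3 v(2, 3): A4 above F4
  -> R2 @ bar 7 tick 0 v(1, 2): B3/A4 m7 -> F4/C5 P5 similar
  -> R2 @ bar 7 tick 0 v(1, 3): B3/F4 TT -> F4/C5 P5 similar
  -> R2 @ bar 7 tick 0 v(2, 3): A4/F4 M3 -> C5/C5 P1 similar
  -> R7 @ bar 7 tick 0 v(1,): B3->F4 leap 6st
  -> R1 @ bar 8 tick 0 v(1, 2): F4/C5 P5 -> G4/D5 P5 similar
  -> R1 @ bar 8 tick 0 v(1, 3): F4/C5 P5 -> G4/D5 P5 similar
  -> R1 @ bar 8 tick 0 v(2, 3): C5/C5 P1 -> D5/D5 P1 similar

(1, 0, R1, (0, 3))
(1, 0, R4, (0, 2))
(2, 0, R2, (0, 1))
(2, 0, R3, (2, 3))
(2, 0, R4, (0, 3))
(2, 0, R7, (2,))
(2, 0, R7, (3,))
(2, 1, R3, (2, 3))
(2, 2, R3, (2, 3))
(2, 3, R3, (2, 3))
(3, 0, R2, (1, 3))
(3, 0, R3, (2, 3))
(3, 0, R4, (0, 1))
(3, 0, R4, (0, 3))
(3, 1, R3, (2, 3))
(3, 2, R3, (2, 3))
(3, 3, R3, (2, 3))
(4, 0, R1, (1, 3))
(4, 0, R4, (0, 2))
(6, 0, R3, (2, 3))
(6, 0, R4, (0, 2))
(6, 0, R4, (0, 3))
(6, 0, R7, (1,))
(6, 1, R3, (2, 3))
(6, 2, R3, (2, 3))
(6, 3, R3, (2, 3))
(7, 0, R2, (1, 2))
(7, 0, R2, (1, 3))
(7, 0, R2, (2, 3))
(7, 0, R7, (1,))
(8, 0, R1, (1, 2))
(8, 0, R1, (1, 3))
(8, 0, R1, (2, 3))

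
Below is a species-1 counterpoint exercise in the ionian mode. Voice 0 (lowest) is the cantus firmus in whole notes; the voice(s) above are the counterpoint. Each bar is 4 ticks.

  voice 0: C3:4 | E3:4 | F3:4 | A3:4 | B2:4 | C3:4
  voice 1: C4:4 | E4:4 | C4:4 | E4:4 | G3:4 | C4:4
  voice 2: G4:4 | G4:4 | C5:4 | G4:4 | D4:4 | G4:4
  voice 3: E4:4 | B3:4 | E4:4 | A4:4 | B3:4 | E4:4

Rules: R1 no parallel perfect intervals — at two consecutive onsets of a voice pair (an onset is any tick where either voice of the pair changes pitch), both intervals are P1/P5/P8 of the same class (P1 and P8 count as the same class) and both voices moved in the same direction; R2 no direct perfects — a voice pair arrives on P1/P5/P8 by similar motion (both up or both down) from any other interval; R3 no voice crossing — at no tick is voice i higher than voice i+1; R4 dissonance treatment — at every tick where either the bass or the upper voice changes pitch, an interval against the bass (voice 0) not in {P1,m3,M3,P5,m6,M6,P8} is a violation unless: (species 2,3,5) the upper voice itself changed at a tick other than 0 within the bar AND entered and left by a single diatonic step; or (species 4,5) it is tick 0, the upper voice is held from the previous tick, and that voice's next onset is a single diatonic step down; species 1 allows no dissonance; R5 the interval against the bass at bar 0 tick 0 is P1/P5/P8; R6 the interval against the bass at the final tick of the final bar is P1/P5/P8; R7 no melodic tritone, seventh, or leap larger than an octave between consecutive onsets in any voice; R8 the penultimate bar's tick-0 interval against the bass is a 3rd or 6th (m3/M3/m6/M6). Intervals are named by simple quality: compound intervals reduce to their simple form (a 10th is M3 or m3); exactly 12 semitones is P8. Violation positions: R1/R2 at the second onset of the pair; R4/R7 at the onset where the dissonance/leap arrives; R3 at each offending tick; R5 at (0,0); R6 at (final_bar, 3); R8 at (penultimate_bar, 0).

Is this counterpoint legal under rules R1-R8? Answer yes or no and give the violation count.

No (36 violations)

bar 0: v0=C3 v1=C4 v2=G4 v3=E4 (M3)
bar 1: v0=E3 v1=E4 v2=G4 v3=B3 (P5)
bar 2: v0=F3 v1=C4 v2=C5 v3=E4 (M7)
bar 3: v0=A3 v1=E4 v2=G4 v3=A4 (P8)
bar 4: v0=B2 v1=G3 v2=D4 v3=B3 (P8)
bar 5: v0=C3 v1=C4 v2=G4 v3=E4 (M3)
  R3 @ bar0.0: G4 above E4
  R5 @ bar0.0: opens on M3
  R3 @ bar0.1: G4 above E4
  R3 @ bar0.2: G4 above E4
  R3 @ bar0.3: G4 above E4
  R1 @ bar1.0: C3/C4 P8 -> E3/E4 P8 similar
  R3 @ bar1.0: G4 above B3
  R3 @ bar1.1: G4 above B3
  R3 @ bar1.2: G4 above B3
  R3 @ bar1.3: G4 above B3
  R2 @ bar2.0: E3/G4 m3 -> F3/C5 P5 similar
  R3 @ bar2.0: C5 above E4
  R4 @ bar2.0: F3/E4 M7 untreated
  R3 @ bar2.1: C5 above E4
  R3 @ bar2.2: C5 above E4
  R3 @ bar2.3: C5 above E4
  R1 @ bar3.0: F3/C4 P5 -> A3/E4 P5 similar
  R2 @ bar3.0: F3/E4 M7 -> A3/A4 P8 similar
  R4 @ bar3.0: A3/G4 m7 untreated
  R1 @ bar4.0: A3/A4 P8 -> B2/B3 P8 similar
  R2 @ bar4.0: E4/G4 m3 -> G3/D4 P5 similar
  R3 @ bar4.0: D4 above B3
  R7 @ bar4.0: A3->B2 leap 10st
  R7 @ bar4.0: A4->B3 leap 10st
  R8 @ bar4.0: penult P8 not 3rd/6th
  R3 @ bar4.1: D4 above B3
  R3 @ bar4.2: D4 above B3
  R3 @ bar4.3: D4 above B3
  R1 @ bar5.0: G3/D4 P5 -> C4/G4 P5 similar
  R2 @ bar5.0: B2/G3 m6 -> C3/C4 P8 similar
  R2 @ bar5.0: B2/D4 m3 -> C3/G4 P5 similar
  R3 @ bar5.0: G4 above E4
  R3 @ bar5.1: G4 above E4
  R3 @ bar5.2: G4 above E4
  R3 @ bar5.3: G4 above E4
  R6 @ bar5.3: closes on M3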